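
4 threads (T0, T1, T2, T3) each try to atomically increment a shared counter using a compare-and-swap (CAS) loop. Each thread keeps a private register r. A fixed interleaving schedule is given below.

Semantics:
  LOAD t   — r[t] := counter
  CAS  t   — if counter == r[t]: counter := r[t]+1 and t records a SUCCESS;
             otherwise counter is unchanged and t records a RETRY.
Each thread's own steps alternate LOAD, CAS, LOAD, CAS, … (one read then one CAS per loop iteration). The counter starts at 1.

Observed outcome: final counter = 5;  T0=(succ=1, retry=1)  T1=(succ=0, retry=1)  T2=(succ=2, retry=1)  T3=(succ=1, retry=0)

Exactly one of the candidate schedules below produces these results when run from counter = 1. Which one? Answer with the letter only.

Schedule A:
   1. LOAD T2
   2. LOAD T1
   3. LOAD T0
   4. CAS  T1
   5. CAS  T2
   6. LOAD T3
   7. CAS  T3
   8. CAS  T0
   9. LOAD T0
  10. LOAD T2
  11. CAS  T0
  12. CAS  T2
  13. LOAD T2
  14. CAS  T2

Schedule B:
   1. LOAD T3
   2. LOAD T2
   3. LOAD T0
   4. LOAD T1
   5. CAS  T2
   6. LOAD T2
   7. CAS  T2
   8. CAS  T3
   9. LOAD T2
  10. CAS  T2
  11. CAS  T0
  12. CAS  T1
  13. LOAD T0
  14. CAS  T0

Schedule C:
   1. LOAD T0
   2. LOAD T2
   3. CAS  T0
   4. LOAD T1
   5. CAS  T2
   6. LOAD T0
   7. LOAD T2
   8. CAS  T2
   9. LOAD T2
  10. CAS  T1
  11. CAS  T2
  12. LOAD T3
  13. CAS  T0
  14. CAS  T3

C

Simulating candidate C:
[1] T0.load  rd  (counter 1, T0.r 1)
[2] T2.load  rd  (counter 1, T2.r 1)
[3] T0.cas  hit  (counter 2, T0.r 1)
[4] T1.load  rd  (counter 2, T1.r 2)
[5] T2.cas  miss  (counter 2, T2.r 1)
[6] T0.load  rd  (counter 2, T0.r 2)
[7] T2.load  rd  (counter 2, T2.r 2)
[8] T2.cas  hit  (counter 3, T2.r 2)
[9] T2.load  rd  (counter 3, T2.r 3)
[10] T1.cas  miss  (counter 3, T1.r 2)
[11] T2.cas  hit  (counter 4, T2.r 3)
[12] T3.load  rd  (counter 4, T3.r 4)
[13] T0.cas  miss  (counter 4, T0.r 2)
[14] T3.cas  hit  (counter 5, T3.r 4)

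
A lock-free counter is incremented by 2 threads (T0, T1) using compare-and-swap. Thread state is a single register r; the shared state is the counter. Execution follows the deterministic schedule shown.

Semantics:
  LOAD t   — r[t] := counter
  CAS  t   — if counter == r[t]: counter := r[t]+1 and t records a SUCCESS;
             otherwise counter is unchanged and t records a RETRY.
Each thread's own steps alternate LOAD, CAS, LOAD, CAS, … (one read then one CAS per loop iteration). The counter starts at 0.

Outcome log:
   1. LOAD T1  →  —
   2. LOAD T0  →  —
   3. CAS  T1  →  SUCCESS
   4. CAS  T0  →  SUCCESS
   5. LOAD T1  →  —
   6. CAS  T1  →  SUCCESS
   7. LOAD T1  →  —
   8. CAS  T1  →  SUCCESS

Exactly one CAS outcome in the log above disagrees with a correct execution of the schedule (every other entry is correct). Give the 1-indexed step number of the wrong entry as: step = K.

Reference trace:
1. LOAD T1 → mem=0 r[T1]=0 [LOAD]
2. LOAD T0 → mem=0 r[T0]=0 [LOAD]
3. CAS T1 → mem=1 r[T1]=0 [OK]
4. CAS T0 → mem=1 r[T0]=0 [RETRY]
5. LOAD T1 → mem=1 r[T1]=1 [LOAD]
6. CAS T1 → mem=2 r[T1]=1 [OK]
7. LOAD T1 → mem=2 r[T1]=2 [LOAD]
8. CAS T1 → mem=3 r[T1]=2 [OK]
Mismatch at 4.

step = 4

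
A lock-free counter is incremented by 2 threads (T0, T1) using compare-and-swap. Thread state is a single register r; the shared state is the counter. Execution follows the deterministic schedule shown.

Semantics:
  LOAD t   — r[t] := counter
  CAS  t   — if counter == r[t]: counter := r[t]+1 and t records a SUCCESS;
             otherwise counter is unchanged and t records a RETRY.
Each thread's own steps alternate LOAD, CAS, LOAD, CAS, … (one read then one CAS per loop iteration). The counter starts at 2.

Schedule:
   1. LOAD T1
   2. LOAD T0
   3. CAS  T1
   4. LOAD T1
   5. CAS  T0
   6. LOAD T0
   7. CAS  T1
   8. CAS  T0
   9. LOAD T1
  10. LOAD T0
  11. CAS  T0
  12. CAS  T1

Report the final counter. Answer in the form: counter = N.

counter = 5

T1 LOAD — after: cnt=2, r=2 — load
T0 LOAD — after: cnt=2, r=2 — load
T1 CAS — after: cnt=3, r=2 — ok
T1 LOAD — after: cnt=3, r=3 — load
T0 CAS — after: cnt=3, r=2 — retry
T0 LOAD — after: cnt=3, r=3 — load
T1 CAS — after: cnt=4, r=3 — ok
T0 CAS — after: cnt=4, r=3 — retry
T1 LOAD — after: cnt=4, r=4 — load
T0 LOAD — after: cnt=4, r=4 — load
T0 CAS — after: cnt=5, r=4 — ok
T1 CAS — after: cnt=5, r=4 — retry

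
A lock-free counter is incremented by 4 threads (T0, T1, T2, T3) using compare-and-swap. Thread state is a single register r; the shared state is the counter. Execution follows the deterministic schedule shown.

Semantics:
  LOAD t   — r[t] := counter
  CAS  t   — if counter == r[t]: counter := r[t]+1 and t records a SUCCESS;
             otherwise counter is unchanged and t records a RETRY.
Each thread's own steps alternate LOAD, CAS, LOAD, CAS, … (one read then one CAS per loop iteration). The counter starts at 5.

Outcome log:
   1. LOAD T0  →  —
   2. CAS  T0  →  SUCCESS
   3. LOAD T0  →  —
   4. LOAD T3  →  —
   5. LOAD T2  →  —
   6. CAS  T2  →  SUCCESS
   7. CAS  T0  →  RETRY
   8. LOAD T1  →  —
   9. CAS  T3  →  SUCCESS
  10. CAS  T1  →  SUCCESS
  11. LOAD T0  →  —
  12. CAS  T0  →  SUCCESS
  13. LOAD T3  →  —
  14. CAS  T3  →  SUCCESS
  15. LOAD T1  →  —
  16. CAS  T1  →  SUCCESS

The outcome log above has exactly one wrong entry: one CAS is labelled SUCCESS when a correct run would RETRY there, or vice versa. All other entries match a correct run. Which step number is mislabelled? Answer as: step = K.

step = 9

Reference trace:
[1] T0.load  rd  (counter 5, T0.r 5)
[2] T0.cas  hit  (counter 6, T0.r 5)
[3] T0.load  rd  (counter 6, T0.r 6)
[4] T3.load  rd  (counter 6, T3.r 6)
[5] T2.load  rd  (counter 6, T2.r 6)
[6] T2.cas  hit  (counter 7, T2.r 6)
[7] T0.cas  miss  (counter 7, T0.r 6)
[8] T1.load  rd  (counter 7, T1.r 7)
[9] T3.cas  miss  (counter 7, T3.r 6)
[10] T1.cas  hit  (counter 8, T1.r 7)
[11] T0.load  rd  (counter 8, T0.r 8)
[12] T0.cas  hit  (counter 9, T0.r 8)
[13] T3.load  rd  (counter 9, T3.r 9)
[14] T3.cas  hit  (counter 10, T3.r 9)
[15] T1.load  rd  (counter 10, T1.r 10)
[16] T1.cas  hit  (counter 11, T1.r 10)
Flip is step 9.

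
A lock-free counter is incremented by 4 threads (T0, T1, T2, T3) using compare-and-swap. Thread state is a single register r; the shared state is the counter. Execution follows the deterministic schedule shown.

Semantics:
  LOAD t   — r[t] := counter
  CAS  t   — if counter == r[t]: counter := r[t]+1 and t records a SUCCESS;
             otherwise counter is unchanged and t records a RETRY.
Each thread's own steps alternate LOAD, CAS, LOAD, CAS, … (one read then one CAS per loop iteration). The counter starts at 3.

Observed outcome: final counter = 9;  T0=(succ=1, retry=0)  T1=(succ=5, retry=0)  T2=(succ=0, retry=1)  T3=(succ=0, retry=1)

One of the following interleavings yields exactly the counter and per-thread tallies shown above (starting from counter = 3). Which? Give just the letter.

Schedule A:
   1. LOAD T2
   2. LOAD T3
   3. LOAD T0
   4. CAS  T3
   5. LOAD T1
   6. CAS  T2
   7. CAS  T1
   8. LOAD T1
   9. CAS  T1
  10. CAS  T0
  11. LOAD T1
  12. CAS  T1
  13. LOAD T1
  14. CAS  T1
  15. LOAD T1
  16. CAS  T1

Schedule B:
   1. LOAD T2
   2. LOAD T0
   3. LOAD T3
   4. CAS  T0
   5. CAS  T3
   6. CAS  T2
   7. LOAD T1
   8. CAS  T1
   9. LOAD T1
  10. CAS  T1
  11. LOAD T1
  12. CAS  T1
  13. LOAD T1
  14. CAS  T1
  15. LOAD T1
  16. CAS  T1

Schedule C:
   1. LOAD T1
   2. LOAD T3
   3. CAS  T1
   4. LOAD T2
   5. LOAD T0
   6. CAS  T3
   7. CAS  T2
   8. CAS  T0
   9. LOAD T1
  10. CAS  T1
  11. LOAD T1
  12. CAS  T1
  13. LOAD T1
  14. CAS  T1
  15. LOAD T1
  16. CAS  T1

B

Run B:
1. LOAD T2 → mem=3 r[T2]=3 [LOAD]
2. LOAD T0 → mem=3 r[T0]=3 [LOAD]
3. LOAD T3 → mem=3 r[T3]=3 [LOAD]
4. CAS T0 → mem=4 r[T0]=3 [OK]
5. CAS T3 → mem=4 r[T3]=3 [RETRY]
6. CAS T2 → mem=4 r[T2]=3 [RETRY]
7. LOAD T1 → mem=4 r[T1]=4 [LOAD]
8. CAS T1 → mem=5 r[T1]=4 [OK]
9. LOAD T1 → mem=5 r[T1]=5 [LOAD]
10. CAS T1 → mem=6 r[T1]=5 [OK]
11. LOAD T1 → mem=6 r[T1]=6 [LOAD]
12. CAS T1 → mem=7 r[T1]=6 [OK]
13. LOAD T1 → mem=7 r[T1]=7 [LOAD]
14. CAS T1 → mem=8 r[T1]=7 [OK]
15. LOAD T1 → mem=8 r[T1]=8 [LOAD]
16. CAS T1 → mem=9 r[T1]=8 [OK]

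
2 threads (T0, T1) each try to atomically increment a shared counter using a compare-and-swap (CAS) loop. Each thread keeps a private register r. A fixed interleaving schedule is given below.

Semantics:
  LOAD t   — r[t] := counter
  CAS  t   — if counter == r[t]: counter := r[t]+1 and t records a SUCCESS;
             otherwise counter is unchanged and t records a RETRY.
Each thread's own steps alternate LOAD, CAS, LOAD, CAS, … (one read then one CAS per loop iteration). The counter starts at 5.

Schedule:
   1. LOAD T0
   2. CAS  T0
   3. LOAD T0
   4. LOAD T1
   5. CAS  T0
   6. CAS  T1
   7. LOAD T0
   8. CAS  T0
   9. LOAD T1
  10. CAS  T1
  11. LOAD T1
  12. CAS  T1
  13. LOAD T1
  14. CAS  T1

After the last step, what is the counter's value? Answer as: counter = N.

1. LOAD T0 → mem=5 r[T0]=5 [LOAD]
2. CAS T0 → mem=6 r[T0]=5 [OK]
3. LOAD T0 → mem=6 r[T0]=6 [LOAD]
4. LOAD T1 → mem=6 r[T1]=6 [LOAD]
5. CAS T0 → mem=7 r[T0]=6 [OK]
6. CAS T1 → mem=7 r[T1]=6 [RETRY]
7. LOAD T0 → mem=7 r[T0]=7 [LOAD]
8. CAS T0 → mem=8 r[T0]=7 [OK]
9. LOAD T1 → mem=8 r[T1]=8 [LOAD]
10. CAS T1 → mem=9 r[T1]=8 [OK]
11. LOAD T1 → mem=9 r[T1]=9 [LOAD]
12. CAS T1 → mem=10 r[T1]=9 [OK]
13. LOAD T1 → mem=10 r[T1]=10 [LOAD]
14. CAS T1 → mem=11 r[T1]=10 [OK]

counter = 11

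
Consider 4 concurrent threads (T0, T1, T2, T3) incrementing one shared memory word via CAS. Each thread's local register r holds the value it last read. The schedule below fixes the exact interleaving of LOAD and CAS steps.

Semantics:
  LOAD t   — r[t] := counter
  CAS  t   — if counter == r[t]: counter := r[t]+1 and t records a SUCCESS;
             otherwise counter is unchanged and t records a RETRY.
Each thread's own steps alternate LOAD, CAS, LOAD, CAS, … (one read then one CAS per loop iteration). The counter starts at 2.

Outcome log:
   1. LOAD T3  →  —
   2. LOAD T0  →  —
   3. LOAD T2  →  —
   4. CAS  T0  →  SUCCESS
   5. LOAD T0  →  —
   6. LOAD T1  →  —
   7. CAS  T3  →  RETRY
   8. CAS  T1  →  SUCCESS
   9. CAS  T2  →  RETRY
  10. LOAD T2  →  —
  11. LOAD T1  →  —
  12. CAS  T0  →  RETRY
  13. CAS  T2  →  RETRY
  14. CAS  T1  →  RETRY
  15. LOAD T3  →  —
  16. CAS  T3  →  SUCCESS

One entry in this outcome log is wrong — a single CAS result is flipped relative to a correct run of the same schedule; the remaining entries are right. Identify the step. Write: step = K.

step = 13

Re-executing:
step 1: T3 LOAD ⇒ load; ctr=2 reg=2
step 2: T0 LOAD ⇒ load; ctr=2 reg=2
step 3: T2 LOAD ⇒ load; ctr=2 reg=2
step 4: T0 CAS ⇒ ok; ctr=3 reg=2
step 5: T0 LOAD ⇒ load; ctr=3 reg=3
step 6: T1 LOAD ⇒ load; ctr=3 reg=3
step 7: T3 CAS ⇒ retry; ctr=3 reg=2
step 8: T1 CAS ⇒ ok; ctr=4 reg=3
step 9: T2 CAS ⇒ retry; ctr=4 reg=2
step 10: T2 LOAD ⇒ load; ctr=4 reg=4
step 11: T1 LOAD ⇒ load; ctr=4 reg=4
step 12: T0 CAS ⇒ retry; ctr=4 reg=3
step 13: T2 CAS ⇒ ok; ctr=5 reg=4
step 14: T1 CAS ⇒ retry; ctr=5 reg=4
step 15: T3 LOAD ⇒ load; ctr=5 reg=5
step 16: T3 CAS ⇒ ok; ctr=6 reg=5
Mismatch at 13.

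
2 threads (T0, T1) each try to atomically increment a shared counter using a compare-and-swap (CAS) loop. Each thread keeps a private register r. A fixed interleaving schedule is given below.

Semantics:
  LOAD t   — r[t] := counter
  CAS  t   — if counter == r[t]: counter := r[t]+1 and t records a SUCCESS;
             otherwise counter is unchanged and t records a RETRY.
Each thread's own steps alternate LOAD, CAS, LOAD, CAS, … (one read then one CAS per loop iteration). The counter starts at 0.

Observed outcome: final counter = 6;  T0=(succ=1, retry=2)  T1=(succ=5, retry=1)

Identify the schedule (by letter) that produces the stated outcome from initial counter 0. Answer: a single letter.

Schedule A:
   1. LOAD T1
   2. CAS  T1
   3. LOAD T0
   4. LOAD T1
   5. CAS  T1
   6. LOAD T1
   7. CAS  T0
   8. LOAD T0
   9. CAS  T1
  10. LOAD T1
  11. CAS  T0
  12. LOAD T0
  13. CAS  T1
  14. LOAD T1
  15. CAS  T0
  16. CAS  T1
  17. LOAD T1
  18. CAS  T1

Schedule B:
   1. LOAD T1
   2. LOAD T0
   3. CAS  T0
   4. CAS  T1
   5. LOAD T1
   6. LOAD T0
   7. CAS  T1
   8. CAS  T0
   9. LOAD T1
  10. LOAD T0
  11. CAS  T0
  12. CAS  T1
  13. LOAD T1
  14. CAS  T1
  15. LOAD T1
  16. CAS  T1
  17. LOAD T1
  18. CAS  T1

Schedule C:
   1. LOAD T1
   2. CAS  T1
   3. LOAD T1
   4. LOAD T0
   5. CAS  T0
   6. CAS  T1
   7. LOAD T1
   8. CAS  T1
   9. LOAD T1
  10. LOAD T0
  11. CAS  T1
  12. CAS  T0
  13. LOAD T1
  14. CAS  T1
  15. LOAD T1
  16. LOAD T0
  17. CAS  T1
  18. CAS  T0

Simulating candidate C:
#1 T1 reads 0
#2 T1 CAS(0→1) writes; counter now 1
#3 T1 reads 1
#4 T0 reads 1
#5 T0 CAS(1→2) writes; counter now 2
#6 T1 CAS(1→2) fails; counter now 2
#7 T1 reads 2
#8 T1 CAS(2→3) writes; counter now 3
#9 T1 reads 3
#10 T0 reads 3
#11 T1 CAS(3→4) writes; counter now 4
#12 T0 CAS(3→4) fails; counter now 4
#13 T1 reads 4
#14 T1 CAS(4→5) writes; counter now 5
#15 T1 reads 5
#16 T0 reads 5
#17 T1 CAS(5→6) writes; counter now 6
#18 T0 CAS(5→6) fails; counter now 6

C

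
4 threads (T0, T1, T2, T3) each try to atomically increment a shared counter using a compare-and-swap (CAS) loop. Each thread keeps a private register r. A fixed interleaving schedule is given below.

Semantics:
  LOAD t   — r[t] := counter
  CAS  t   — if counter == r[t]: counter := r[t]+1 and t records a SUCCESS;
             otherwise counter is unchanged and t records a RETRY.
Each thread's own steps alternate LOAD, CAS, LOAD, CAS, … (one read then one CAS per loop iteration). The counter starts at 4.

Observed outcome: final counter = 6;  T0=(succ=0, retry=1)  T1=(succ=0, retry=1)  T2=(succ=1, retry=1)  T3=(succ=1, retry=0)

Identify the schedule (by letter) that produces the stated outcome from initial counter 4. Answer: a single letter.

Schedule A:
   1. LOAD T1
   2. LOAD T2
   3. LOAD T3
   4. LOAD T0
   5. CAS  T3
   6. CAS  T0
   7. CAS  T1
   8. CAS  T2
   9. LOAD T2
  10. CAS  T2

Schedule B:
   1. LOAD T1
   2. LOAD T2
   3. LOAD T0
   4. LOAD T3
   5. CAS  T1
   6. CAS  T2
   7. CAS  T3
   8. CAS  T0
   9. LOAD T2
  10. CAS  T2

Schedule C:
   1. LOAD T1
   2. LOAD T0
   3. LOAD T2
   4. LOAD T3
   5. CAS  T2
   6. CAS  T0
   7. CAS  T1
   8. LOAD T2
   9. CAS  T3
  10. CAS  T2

A

Run A:
T1 LOAD — after: cnt=4, r=4 — load
T2 LOAD — after: cnt=4, r=4 — load
T3 LOAD — after: cnt=4, r=4 — load
T0 LOAD — after: cnt=4, r=4 — load
T3 CAS — after: cnt=5, r=4 — ok
T0 CAS — after: cnt=5, r=4 — retry
T1 CAS — after: cnt=5, r=4 — retry
T2 CAS — after: cnt=5, r=4 — retry
T2 LOAD — after: cnt=5, r=5 — load
T2 CAS — after: cnt=6, r=5 — ok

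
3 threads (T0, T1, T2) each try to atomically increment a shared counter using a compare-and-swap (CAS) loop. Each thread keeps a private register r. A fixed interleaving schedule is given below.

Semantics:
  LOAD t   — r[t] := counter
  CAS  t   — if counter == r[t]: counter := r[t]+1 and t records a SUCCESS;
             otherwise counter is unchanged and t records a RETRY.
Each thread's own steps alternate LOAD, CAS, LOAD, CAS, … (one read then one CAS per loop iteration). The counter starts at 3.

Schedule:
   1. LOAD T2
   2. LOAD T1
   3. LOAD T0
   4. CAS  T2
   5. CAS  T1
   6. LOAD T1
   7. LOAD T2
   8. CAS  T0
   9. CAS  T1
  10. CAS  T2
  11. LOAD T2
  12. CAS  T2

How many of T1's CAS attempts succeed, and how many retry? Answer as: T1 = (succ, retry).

T1 = (1, 1)

1. LOAD T2 → mem=3 r[T2]=3 [LOAD]
2. LOAD T1 → mem=3 r[T1]=3 [LOAD]
3. LOAD T0 → mem=3 r[T0]=3 [LOAD]
4. CAS T2 → mem=4 r[T2]=3 [OK]
5. CAS T1 → mem=4 r[T1]=3 [RETRY]
6. LOAD T1 → mem=4 r[T1]=4 [LOAD]
7. LOAD T2 → mem=4 r[T2]=4 [LOAD]
8. CAS T0 → mem=4 r[T0]=3 [RETRY]
9. CAS T1 → mem=5 r[T1]=4 [OK]
10. CAS T2 → mem=5 r[T2]=4 [RETRY]
11. LOAD T2 → mem=5 r[T2]=5 [LOAD]
12. CAS T2 → mem=6 r[T2]=5 [OK]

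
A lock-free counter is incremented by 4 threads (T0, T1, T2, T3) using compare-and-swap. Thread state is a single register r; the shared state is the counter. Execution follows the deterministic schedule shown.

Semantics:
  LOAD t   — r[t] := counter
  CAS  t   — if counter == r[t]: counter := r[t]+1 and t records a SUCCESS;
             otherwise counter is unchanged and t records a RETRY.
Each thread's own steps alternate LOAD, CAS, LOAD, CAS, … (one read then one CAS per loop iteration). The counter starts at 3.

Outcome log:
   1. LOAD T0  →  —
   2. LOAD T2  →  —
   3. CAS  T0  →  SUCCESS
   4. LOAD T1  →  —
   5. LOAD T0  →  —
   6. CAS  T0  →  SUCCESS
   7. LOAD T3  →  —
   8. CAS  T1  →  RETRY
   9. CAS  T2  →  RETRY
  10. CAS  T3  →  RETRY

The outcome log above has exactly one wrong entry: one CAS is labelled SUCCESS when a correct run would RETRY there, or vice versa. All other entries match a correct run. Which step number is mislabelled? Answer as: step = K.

Correct run:
[1] T0.load  rd  (counter 3, T0.r 3)
[2] T2.load  rd  (counter 3, T2.r 3)
[3] T0.cas  hit  (counter 4, T0.r 3)
[4] T1.load  rd  (counter 4, T1.r 4)
[5] T0.load  rd  (counter 4, T0.r 4)
[6] T0.cas  hit  (counter 5, T0.r 4)
[7] T3.load  rd  (counter 5, T3.r 5)
[8] T1.cas  miss  (counter 5, T1.r 4)
[9] T2.cas  miss  (counter 5, T2.r 3)
[10] T3.cas  hit  (counter 6, T3.r 5)
Flip is step 10.

step = 10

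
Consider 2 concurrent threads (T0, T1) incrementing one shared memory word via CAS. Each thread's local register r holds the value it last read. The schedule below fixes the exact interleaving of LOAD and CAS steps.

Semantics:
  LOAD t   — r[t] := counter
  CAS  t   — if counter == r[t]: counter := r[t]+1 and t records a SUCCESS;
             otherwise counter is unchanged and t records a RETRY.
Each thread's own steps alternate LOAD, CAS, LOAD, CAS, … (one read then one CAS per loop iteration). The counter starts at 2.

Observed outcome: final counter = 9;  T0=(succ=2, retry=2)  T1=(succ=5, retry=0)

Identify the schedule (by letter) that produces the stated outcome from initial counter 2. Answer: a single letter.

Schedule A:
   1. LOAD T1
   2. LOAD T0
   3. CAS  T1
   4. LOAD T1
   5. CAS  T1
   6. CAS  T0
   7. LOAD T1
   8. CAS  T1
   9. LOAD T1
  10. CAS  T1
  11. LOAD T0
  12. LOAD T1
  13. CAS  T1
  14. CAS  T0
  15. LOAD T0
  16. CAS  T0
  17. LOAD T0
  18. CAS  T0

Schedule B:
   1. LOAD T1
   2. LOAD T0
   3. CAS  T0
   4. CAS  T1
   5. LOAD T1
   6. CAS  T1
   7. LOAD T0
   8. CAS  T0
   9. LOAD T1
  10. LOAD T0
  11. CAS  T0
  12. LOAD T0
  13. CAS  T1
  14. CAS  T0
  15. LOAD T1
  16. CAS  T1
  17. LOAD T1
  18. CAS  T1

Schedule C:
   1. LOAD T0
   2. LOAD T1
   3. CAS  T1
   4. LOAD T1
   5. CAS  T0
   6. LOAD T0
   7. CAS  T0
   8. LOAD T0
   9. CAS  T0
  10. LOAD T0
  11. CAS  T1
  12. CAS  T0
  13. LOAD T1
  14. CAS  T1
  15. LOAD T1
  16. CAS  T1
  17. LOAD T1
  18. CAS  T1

Tracing schedule A:
T1 LOAD — after: cnt=2, r=2 — load
T0 LOAD — after: cnt=2, r=2 — load
T1 CAS — after: cnt=3, r=2 — ok
T1 LOAD — after: cnt=3, r=3 — load
T1 CAS — after: cnt=4, r=3 — ok
T0 CAS — after: cnt=4, r=2 — retry
T1 LOAD — after: cnt=4, r=4 — load
T1 CAS — after: cnt=5, r=4 — ok
T1 LOAD — after: cnt=5, r=5 — load
T1 CAS — after: cnt=6, r=5 — ok
T0 LOAD — after: cnt=6, r=6 — load
T1 LOAD — after: cnt=6, r=6 — load
T1 CAS — after: cnt=7, r=6 — ok
T0 CAS — after: cnt=7, r=6 — retry
T0 LOAD — after: cnt=7, r=7 — load
T0 CAS — after: cnt=8, r=7 — ok
T0 LOAD — after: cnt=8, r=8 — load
T0 CAS — after: cnt=9, r=8 — ok

A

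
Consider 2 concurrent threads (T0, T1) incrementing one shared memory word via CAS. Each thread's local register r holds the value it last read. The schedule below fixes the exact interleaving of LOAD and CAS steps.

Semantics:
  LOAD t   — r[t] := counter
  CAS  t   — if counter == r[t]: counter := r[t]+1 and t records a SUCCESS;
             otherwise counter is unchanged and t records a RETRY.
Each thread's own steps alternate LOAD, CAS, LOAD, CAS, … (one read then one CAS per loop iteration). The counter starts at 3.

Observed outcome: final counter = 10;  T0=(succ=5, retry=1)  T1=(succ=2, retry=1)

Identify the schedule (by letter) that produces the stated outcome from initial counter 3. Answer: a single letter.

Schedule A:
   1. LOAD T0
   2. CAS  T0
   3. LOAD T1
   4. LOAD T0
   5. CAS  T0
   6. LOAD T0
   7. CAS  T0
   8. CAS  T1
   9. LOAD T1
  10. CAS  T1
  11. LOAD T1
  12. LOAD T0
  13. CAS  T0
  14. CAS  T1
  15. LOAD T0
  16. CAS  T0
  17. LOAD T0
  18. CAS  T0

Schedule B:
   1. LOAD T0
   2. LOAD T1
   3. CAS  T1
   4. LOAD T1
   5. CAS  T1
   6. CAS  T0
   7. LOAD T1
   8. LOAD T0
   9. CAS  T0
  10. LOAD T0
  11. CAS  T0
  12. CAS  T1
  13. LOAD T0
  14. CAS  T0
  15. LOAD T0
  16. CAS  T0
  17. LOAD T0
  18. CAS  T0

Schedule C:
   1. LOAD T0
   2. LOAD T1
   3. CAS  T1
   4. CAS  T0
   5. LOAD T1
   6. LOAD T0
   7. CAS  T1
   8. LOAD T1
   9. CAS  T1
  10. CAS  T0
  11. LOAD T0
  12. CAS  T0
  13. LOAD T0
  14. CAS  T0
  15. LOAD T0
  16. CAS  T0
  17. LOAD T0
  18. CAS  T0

Simulating candidate B:
1. LOAD T0 → mem=3 r[T0]=3 [LOAD]
2. LOAD T1 → mem=3 r[T1]=3 [LOAD]
3. CAS T1 → mem=4 r[T1]=3 [OK]
4. LOAD T1 → mem=4 r[T1]=4 [LOAD]
5. CAS T1 → mem=5 r[T1]=4 [OK]
6. CAS T0 → mem=5 r[T0]=3 [RETRY]
7. LOAD T1 → mem=5 r[T1]=5 [LOAD]
8. LOAD T0 → mem=5 r[T0]=5 [LOAD]
9. CAS T0 → mem=6 r[T0]=5 [OK]
10. LOAD T0 → mem=6 r[T0]=6 [LOAD]
11. CAS T0 → mem=7 r[T0]=6 [OK]
12. CAS T1 → mem=7 r[T1]=5 [RETRY]
13. LOAD T0 → mem=7 r[T0]=7 [LOAD]
14. CAS T0 → mem=8 r[T0]=7 [OK]
15. LOAD T0 → mem=8 r[T0]=8 [LOAD]
16. CAS T0 → mem=9 r[T0]=8 [OK]
17. LOAD T0 → mem=9 r[T0]=9 [LOAD]
18. CAS T0 → mem=10 r[T0]=9 [OK]

B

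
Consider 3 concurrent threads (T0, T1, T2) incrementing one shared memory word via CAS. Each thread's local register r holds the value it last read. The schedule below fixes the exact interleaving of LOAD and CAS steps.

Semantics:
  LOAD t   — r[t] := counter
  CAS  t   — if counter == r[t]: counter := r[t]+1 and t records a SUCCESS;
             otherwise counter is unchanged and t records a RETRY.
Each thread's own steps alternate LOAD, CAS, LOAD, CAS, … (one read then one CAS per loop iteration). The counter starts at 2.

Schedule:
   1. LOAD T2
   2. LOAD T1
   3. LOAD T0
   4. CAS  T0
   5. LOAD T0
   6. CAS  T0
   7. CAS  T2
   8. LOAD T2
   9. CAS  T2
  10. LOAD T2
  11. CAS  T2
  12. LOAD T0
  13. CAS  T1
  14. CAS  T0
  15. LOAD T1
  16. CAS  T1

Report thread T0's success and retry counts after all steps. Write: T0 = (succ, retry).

#1 T2 reads 2
#2 T1 reads 2
#3 T0 reads 2
#4 T0 CAS(2→3) writes; counter now 3
#5 T0 reads 3
#6 T0 CAS(3→4) writes; counter now 4
#7 T2 CAS(2→3) fails; counter now 4
#8 T2 reads 4
#9 T2 CAS(4→5) writes; counter now 5
#10 T2 reads 5
#11 T2 CAS(5→6) writes; counter now 6
#12 T0 reads 6
#13 T1 CAS(2→3) fails; counter now 6
#14 T0 CAS(6→7) writes; counter now 7
#15 T1 reads 7
#16 T1 CAS(7→8) writes; counter now 8

T0 = (3, 0)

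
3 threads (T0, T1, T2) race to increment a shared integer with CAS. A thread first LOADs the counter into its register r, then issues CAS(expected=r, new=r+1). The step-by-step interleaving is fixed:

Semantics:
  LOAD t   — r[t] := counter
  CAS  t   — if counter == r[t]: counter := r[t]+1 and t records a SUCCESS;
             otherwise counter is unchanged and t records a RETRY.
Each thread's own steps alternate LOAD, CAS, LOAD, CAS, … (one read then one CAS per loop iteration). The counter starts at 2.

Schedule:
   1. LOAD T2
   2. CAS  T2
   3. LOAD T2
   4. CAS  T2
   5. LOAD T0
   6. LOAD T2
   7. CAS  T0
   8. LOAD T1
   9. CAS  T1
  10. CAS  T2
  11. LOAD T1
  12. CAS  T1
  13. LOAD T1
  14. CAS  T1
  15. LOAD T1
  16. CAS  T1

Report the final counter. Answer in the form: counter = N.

counter = 9

[1] T2.load  rd  (counter 2, T2.r 2)
[2] T2.cas  hit  (counter 3, T2.r 2)
[3] T2.load  rd  (counter 3, T2.r 3)
[4] T2.cas  hit  (counter 4, T2.r 3)
[5] T0.load  rd  (counter 4, T0.r 4)
[6] T2.load  rd  (counter 4, T2.r 4)
[7] T0.cas  hit  (counter 5, T0.r 4)
[8] T1.load  rd  (counter 5, T1.r 5)
[9] T1.cas  hit  (counter 6, T1.r 5)
[10] T2.cas  miss  (counter 6, T2.r 4)
[11] T1.load  rd  (counter 6, T1.r 6)
[12] T1.cas  hit  (counter 7, T1.r 6)
[13] T1.load  rd  (counter 7, T1.r 7)
[14] T1.cas  hit  (counter 8, T1.r 7)
[15] T1.load  rd  (counter 8, T1.r 8)
[16] T1.cas  hit  (counter 9, T1.r 8)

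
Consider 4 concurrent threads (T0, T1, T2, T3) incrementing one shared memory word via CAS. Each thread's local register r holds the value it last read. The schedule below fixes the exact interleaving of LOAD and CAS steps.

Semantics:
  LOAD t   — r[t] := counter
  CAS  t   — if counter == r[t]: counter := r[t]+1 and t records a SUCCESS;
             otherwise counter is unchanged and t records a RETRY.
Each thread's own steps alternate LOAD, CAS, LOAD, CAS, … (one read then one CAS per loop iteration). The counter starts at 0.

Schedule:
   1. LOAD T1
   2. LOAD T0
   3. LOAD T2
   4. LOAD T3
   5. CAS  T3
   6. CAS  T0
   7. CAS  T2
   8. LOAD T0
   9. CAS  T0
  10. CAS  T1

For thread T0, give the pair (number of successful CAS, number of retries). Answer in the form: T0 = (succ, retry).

step 1: T1 LOAD ⇒ load; ctr=0 reg=0
step 2: T0 LOAD ⇒ load; ctr=0 reg=0
step 3: T2 LOAD ⇒ load; ctr=0 reg=0
step 4: T3 LOAD ⇒ load; ctr=0 reg=0
step 5: T3 CAS ⇒ ok; ctr=1 reg=0
step 6: T0 CAS ⇒ retry; ctr=1 reg=0
step 7: T2 CAS ⇒ retry; ctr=1 reg=0
step 8: T0 LOAD ⇒ load; ctr=1 reg=1
step 9: T0 CAS ⇒ ok; ctr=2 reg=1
step 10: T1 CAS ⇒ retry; ctr=2 reg=0

T0 = (1, 1)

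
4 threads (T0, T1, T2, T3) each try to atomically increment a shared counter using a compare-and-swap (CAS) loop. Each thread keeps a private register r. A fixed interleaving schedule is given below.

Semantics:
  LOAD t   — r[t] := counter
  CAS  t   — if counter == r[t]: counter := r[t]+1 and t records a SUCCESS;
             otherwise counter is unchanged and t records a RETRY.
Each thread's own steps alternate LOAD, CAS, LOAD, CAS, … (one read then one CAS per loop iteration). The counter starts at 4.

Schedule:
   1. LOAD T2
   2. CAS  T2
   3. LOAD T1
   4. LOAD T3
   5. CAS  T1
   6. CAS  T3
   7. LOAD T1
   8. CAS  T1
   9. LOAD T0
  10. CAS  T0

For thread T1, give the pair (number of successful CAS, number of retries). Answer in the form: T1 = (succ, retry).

T1 = (2, 0)

[1] T2.load  rd  (counter 4, T2.r 4)
[2] T2.cas  hit  (counter 5, T2.r 4)
[3] T1.load  rd  (counter 5, T1.r 5)
[4] T3.load  rd  (counter 5, T3.r 5)
[5] T1.cas  hit  (counter 6, T1.r 5)
[6] T3.cas  miss  (counter 6, T3.r 5)
[7] T1.load  rd  (counter 6, T1.r 6)
[8] T1.cas  hit  (counter 7, T1.r 6)
[9] T0.load  rd  (counter 7, T0.r 7)
[10] T0.cas  hit  (counter 8, T0.r 7)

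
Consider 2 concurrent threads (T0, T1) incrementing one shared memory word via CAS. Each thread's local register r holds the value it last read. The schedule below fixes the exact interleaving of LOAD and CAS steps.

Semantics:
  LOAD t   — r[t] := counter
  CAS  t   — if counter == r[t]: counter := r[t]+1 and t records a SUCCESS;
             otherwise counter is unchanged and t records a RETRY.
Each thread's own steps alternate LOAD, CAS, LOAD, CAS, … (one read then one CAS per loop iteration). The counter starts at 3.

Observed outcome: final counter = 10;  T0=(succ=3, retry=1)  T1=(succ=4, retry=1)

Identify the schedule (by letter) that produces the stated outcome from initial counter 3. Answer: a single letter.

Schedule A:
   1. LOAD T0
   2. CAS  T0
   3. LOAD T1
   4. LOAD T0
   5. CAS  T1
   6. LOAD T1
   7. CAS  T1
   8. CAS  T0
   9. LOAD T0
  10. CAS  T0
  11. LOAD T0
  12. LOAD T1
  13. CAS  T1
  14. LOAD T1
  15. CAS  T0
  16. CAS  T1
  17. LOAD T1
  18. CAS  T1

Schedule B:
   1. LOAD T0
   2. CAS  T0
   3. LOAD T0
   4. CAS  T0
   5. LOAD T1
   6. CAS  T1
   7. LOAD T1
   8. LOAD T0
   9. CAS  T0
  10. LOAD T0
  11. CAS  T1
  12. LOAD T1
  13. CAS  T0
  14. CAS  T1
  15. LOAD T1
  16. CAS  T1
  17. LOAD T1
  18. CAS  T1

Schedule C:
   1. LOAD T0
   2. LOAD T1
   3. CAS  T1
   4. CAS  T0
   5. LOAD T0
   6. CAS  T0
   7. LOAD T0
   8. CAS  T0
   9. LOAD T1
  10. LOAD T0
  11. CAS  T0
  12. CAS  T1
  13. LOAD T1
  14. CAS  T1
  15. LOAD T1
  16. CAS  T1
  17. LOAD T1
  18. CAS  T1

Run C:
[1] T0.load  rd  (counter 3, T0.r 3)
[2] T1.load  rd  (counter 3, T1.r 3)
[3] T1.cas  hit  (counter 4, T1.r 3)
[4] T0.cas  miss  (counter 4, T0.r 3)
[5] T0.load  rd  (counter 4, T0.r 4)
[6] T0.cas  hit  (counter 5, T0.r 4)
[7] T0.load  rd  (counter 5, T0.r 5)
[8] T0.cas  hit  (counter 6, T0.r 5)
[9] T1.load  rd  (counter 6, T1.r 6)
[10] T0.load  rd  (counter 6, T0.r 6)
[11] T0.cas  hit  (counter 7, T0.r 6)
[12] T1.cas  miss  (counter 7, T1.r 6)
[13] T1.load  rd  (counter 7, T1.r 7)
[14] T1.cas  hit  (counter 8, T1.r 7)
[15] T1.load  rd  (counter 8, T1.r 8)
[16] T1.cas  hit  (counter 9, T1.r 8)
[17] T1.load  rd  (counter 9, T1.r 9)
[18] T1.cas  hit  (counter 10, T1.r 9)

C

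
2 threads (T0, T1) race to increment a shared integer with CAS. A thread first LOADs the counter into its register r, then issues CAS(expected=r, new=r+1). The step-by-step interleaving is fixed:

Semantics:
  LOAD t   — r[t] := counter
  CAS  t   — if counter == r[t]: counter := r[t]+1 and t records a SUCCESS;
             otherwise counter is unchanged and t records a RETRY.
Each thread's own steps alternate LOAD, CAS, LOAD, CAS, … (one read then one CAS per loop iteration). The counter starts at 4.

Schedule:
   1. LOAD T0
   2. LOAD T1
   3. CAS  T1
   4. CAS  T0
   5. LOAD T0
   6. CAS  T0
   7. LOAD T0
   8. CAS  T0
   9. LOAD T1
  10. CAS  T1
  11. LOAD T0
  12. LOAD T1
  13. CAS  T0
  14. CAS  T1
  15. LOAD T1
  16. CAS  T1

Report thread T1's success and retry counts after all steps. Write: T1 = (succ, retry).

T1 = (3, 1)

T0 LOAD — after: cnt=4, r=4 — load
T1 LOAD — after: cnt=4, r=4 — load
T1 CAS — after: cnt=5, r=4 — ok
T0 CAS — after: cnt=5, r=4 — retry
T0 LOAD — after: cnt=5, r=5 — load
T0 CAS — after: cnt=6, r=5 — ok
T0 LOAD — after: cnt=6, r=6 — load
T0 CAS — after: cnt=7, r=6 — ok
T1 LOAD — after: cnt=7, r=7 — load
T1 CAS — after: cnt=8, r=7 — ok
T0 LOAD — after: cnt=8, r=8 — load
T1 LOAD — after: cnt=8, r=8 — load
T0 CAS — after: cnt=9, r=8 — ok
T1 CAS — after: cnt=9, r=8 — retry
T1 LOAD — after: cnt=9, r=9 — load
T1 CAS — after: cnt=10, r=9 — ok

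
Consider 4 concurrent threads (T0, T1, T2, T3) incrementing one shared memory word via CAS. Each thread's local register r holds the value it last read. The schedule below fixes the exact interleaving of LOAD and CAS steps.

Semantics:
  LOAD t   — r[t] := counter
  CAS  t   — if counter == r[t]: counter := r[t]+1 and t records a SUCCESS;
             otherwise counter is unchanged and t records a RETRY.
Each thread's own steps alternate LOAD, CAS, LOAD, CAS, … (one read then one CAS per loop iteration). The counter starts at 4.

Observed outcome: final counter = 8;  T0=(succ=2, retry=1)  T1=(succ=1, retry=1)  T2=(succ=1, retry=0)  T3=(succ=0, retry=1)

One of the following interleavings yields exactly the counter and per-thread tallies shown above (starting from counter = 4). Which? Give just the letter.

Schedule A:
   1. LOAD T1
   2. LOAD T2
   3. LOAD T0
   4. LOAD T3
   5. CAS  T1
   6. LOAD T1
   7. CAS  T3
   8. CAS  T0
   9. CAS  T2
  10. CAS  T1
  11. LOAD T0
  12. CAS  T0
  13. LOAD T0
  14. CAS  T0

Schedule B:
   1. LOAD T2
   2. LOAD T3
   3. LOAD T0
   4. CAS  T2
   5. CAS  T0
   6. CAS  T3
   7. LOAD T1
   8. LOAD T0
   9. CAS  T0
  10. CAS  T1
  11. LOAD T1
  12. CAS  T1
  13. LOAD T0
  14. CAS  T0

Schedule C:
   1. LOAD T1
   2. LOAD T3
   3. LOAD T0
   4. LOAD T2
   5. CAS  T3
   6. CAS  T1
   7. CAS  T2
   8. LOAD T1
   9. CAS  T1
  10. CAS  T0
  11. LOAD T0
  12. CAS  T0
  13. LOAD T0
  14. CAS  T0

B

Simulating candidate B:
   1) LOAD T2:  M=4  r_T2=4
   2) LOAD T3:  M=4  r_T3=4
   3) LOAD T0:  M=4  r_T0=4
   4) CAS  T2:  M=5  r_T2=4 ✓
   5) CAS  T0:  M=5  r_T0=4 ✗
   6) CAS  T3:  M=5  r_T3=4 ✗
   7) LOAD T1:  M=5  r_T1=5
   8) LOAD T0:  M=5  r_T0=5
   9) CAS  T0:  M=6  r_T0=5 ✓
  10) CAS  T1:  M=6  r_T1=5 ✗
  11) LOAD T1:  M=6  r_T1=6
  12) CAS  T1:  M=7  r_T1=6 ✓
  13) LOAD T0:  M=7  r_T0=7
  14) CAS  T0:  M=8  r_T0=7 ✓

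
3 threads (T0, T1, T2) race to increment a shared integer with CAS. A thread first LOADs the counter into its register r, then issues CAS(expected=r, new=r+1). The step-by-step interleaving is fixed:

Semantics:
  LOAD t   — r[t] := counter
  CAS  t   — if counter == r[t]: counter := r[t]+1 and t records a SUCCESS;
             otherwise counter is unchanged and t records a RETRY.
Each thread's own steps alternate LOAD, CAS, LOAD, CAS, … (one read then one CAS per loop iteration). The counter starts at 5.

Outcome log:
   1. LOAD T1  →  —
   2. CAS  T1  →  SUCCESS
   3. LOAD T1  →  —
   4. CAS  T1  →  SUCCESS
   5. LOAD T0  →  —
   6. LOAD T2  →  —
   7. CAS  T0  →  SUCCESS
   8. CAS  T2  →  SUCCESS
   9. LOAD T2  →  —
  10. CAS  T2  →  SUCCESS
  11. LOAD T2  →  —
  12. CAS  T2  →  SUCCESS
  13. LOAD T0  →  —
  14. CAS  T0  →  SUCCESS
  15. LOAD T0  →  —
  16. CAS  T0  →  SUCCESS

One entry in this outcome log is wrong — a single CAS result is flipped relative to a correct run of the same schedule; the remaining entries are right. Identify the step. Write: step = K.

Re-executing:
#1 T1 reads 5
#2 T1 CAS(5→6) writes; counter now 6
#3 T1 reads 6
#4 T1 CAS(6→7) writes; counter now 7
#5 T0 reads 7
#6 T2 reads 7
#7 T0 CAS(7→8) writes; counter now 8
#8 T2 CAS(7→8) fails; counter now 8
#9 T2 reads 8
#10 T2 CAS(8→9) writes; counter now 9
#11 T2 reads 9
#12 T2 CAS(9→10) writes; counter now 10
#13 T0 reads 10
#14 T0 CAS(10→11) writes; counter now 11
#15 T0 reads 11
#16 T0 CAS(11→12) writes; counter now 12
Log disagrees first at step 8.

step = 8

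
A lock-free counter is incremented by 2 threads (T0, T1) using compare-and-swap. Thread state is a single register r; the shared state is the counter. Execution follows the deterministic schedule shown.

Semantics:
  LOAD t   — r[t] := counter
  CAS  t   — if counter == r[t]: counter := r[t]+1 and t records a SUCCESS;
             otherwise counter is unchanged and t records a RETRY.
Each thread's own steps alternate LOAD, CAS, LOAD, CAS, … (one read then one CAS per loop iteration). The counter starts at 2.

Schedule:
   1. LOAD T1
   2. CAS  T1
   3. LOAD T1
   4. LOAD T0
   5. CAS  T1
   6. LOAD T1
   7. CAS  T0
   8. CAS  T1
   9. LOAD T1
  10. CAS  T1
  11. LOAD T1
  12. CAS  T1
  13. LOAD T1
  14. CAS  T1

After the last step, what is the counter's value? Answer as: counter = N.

counter = 8

T1 LOAD — after: cnt=2, r=2 — load
T1 CAS — after: cnt=3, r=2 — ok
T1 LOAD — after: cnt=3, r=3 — load
T0 LOAD — after: cnt=3, r=3 — load
T1 CAS — after: cnt=4, r=3 — ok
T1 LOAD — after: cnt=4, r=4 — load
T0 CAS — after: cnt=4, r=3 — retry
T1 CAS — after: cnt=5, r=4 — ok
T1 LOAD — after: cnt=5, r=5 — load
T1 CAS — after: cnt=6, r=5 — ok
T1 LOAD — after: cnt=6, r=6 — load
T1 CAS — after: cnt=7, r=6 — ok
T1 LOAD — after: cnt=7, r=7 — load
T1 CAS — after: cnt=8, r=7 — ok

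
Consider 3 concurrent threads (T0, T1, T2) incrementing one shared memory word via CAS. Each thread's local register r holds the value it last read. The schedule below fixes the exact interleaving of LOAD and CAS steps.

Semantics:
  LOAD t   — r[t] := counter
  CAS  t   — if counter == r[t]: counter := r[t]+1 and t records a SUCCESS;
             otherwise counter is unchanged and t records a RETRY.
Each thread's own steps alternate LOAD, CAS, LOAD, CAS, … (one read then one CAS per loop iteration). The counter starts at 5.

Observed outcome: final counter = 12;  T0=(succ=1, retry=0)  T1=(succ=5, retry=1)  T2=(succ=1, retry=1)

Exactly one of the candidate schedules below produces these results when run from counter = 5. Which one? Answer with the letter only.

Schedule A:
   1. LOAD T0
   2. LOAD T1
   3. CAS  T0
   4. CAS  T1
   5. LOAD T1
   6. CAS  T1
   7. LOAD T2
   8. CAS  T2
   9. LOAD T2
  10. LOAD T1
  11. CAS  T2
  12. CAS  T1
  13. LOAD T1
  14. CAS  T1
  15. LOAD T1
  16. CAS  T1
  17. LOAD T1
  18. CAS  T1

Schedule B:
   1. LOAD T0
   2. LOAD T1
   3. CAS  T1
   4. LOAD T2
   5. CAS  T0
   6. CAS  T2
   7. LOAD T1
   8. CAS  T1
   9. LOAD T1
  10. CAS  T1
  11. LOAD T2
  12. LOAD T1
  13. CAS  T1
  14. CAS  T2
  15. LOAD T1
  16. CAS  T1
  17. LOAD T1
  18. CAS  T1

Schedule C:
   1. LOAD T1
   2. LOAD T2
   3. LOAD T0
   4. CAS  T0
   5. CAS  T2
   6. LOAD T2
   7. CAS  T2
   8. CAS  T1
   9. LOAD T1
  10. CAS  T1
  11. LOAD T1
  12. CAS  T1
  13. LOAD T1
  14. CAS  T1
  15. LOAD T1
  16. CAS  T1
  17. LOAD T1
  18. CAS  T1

Simulating candidate C:
step 1: T1 LOAD ⇒ load; ctr=5 reg=5
step 2: T2 LOAD ⇒ load; ctr=5 reg=5
step 3: T0 LOAD ⇒ load; ctr=5 reg=5
step 4: T0 CAS ⇒ ok; ctr=6 reg=5
step 5: T2 CAS ⇒ retry; ctr=6 reg=5
step 6: T2 LOAD ⇒ load; ctr=6 reg=6
step 7: T2 CAS ⇒ ok; ctr=7 reg=6
step 8: T1 CAS ⇒ retry; ctr=7 reg=5
step 9: T1 LOAD ⇒ load; ctr=7 reg=7
step 10: T1 CAS ⇒ ok; ctr=8 reg=7
step 11: T1 LOAD ⇒ load; ctr=8 reg=8
step 12: T1 CAS ⇒ ok; ctr=9 reg=8
step 13: T1 LOAD ⇒ load; ctr=9 reg=9
step 14: T1 CAS ⇒ ok; ctr=10 reg=9
step 15: T1 LOAD ⇒ load; ctr=10 reg=10
step 16: T1 CAS ⇒ ok; ctr=11 reg=10
step 17: T1 LOAD ⇒ load; ctr=11 reg=11
step 18: T1 CAS ⇒ ok; ctr=12 reg=11

C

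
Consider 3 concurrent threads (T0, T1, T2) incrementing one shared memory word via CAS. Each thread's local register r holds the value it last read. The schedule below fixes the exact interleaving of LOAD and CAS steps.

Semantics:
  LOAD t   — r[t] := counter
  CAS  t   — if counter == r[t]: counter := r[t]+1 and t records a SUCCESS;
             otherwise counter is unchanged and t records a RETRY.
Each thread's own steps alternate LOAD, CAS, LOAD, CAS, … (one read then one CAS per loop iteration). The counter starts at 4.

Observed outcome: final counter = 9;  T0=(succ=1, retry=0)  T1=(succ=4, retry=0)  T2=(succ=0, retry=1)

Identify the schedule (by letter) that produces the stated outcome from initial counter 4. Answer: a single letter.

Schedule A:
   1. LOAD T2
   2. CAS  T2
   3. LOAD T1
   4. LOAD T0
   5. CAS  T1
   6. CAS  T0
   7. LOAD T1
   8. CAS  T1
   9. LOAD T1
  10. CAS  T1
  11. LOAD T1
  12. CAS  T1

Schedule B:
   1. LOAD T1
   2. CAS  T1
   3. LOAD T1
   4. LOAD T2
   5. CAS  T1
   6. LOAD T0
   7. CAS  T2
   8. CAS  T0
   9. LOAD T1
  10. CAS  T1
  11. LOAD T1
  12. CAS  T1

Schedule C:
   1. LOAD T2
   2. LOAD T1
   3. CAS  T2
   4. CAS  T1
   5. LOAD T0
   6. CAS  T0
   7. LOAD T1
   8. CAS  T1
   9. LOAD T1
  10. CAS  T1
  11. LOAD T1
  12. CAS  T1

Run B:
[1] T1.load  rd  (counter 4, T1.r 4)
[2] T1.cas  hit  (counter 5, T1.r 4)
[3] T1.load  rd  (counter 5, T1.r 5)
[4] T2.load  rd  (counter 5, T2.r 5)
[5] T1.cas  hit  (counter 6, T1.r 5)
[6] T0.load  rd  (counter 6, T0.r 6)
[7] T2.cas  miss  (counter 6, T2.r 5)
[8] T0.cas  hit  (counter 7, T0.r 6)
[9] T1.load  rd  (counter 7, T1.r 7)
[10] T1.cas  hit  (counter 8, T1.r 7)
[11] T1.load  rd  (counter 8, T1.r 8)
[12] T1.cas  hit  (counter 9, T1.r 8)

B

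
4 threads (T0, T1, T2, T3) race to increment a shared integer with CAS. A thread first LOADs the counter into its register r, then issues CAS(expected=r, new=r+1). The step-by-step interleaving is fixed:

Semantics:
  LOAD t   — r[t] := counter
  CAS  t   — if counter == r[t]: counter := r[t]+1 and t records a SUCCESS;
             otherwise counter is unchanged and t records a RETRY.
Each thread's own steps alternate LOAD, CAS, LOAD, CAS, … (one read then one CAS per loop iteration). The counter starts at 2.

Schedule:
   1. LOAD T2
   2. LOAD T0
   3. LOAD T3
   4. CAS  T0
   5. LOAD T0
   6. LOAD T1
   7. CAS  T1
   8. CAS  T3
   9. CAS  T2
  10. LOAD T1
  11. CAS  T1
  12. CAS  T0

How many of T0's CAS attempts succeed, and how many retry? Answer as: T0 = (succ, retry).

T2 LOAD — after: cnt=2, r=2 — load
T0 LOAD — after: cnt=2, r=2 — load
T3 LOAD — after: cnt=2, r=2 — load
T0 CAS — after: cnt=3, r=2 — ok
T0 LOAD — after: cnt=3, r=3 — load
T1 LOAD — after: cnt=3, r=3 — load
T1 CAS — after: cnt=4, r=3 — ok
T3 CAS — after: cnt=4, r=2 — retry
T2 CAS — after: cnt=4, r=2 — retry
T1 LOAD — after: cnt=4, r=4 — load
T1 CAS — after: cnt=5, r=4 — ok
T0 CAS — after: cnt=5, r=3 — retry

T0 = (1, 1)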